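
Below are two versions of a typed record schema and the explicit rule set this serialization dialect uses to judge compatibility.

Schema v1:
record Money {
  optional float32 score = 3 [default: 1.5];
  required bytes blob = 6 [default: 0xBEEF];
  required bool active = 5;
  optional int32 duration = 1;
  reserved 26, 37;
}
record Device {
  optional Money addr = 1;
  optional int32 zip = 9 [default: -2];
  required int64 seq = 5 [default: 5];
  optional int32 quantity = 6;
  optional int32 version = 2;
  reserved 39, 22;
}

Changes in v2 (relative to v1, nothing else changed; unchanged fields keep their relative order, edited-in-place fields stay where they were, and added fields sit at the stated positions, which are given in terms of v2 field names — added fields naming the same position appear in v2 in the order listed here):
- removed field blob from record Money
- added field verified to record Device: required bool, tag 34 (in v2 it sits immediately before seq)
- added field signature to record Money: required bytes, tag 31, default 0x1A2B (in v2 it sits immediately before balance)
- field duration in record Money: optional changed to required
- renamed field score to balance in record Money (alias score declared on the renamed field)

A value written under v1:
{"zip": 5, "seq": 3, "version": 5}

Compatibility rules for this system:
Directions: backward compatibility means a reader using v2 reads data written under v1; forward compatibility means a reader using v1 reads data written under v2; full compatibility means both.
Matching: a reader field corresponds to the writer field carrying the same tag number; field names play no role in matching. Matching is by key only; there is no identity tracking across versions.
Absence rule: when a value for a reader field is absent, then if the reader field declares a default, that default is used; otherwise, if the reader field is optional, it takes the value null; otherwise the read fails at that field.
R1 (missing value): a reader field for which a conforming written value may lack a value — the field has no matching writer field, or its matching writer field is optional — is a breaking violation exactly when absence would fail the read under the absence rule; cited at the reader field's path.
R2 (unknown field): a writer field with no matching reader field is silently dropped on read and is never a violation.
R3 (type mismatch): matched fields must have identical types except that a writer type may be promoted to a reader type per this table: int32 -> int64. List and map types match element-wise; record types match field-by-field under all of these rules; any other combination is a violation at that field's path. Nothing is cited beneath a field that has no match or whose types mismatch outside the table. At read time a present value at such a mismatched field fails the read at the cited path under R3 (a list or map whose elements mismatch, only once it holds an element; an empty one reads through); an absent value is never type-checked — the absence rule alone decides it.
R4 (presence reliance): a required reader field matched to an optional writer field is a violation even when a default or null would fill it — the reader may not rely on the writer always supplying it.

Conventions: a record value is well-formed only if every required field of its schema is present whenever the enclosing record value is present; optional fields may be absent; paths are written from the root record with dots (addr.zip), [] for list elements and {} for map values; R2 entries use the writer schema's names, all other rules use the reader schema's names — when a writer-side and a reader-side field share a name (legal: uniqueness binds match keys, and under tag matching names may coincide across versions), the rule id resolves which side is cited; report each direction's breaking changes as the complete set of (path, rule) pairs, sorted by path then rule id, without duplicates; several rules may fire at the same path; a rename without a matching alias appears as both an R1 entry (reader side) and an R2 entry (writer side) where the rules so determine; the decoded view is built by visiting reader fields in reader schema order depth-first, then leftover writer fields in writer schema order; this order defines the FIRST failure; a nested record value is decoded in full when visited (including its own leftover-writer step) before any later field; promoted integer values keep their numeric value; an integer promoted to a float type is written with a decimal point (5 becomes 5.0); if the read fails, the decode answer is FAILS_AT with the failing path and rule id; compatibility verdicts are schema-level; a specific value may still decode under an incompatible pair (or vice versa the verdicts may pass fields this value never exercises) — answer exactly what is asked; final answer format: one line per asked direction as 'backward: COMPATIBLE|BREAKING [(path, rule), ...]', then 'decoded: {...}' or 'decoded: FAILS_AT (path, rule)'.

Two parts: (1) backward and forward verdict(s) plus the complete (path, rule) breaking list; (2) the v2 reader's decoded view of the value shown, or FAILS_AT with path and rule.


backward: BREAKING [(addr.duration, R1), (addr.duration, R4), (verified, R1)]; forward: COMPATIBLE []; decoded: FAILS_AT (verified, R1)

the writer's type comes first in each Device pair
backward on Device — v2 reading data written by v1:
  writer optional, Money -> Money: reader addr maps from writer addr
  writer optional, int32 -> int32: reader zip maps from writer zip
  no writer field matches reader verified
  writer required, int64 -> int64: reader seq maps from writer seq
  writer optional, int32 -> int32: reader quantity maps from writer quantity
  writer optional, int32 -> int32: reader version maps from writer version
  no writer field matches reader addr.signature
  writer optional, float32 -> float32: reader addr.balance maps from writer addr.score
  writer required, bool -> bool: reader addr.active maps from writer addr.active
  writer optional, int32 -> int32: reader addr.duration maps from writer addr.duration
  addr.blob (writer side), unknown to reader
  R1 fires at addr.duration
  R4 fires at addr.duration
  R1 fires at verified
  => backward: BREAKING (3)
forward on Device — v1 reading data written by v2:
  writer optional, Money -> Money: reader addr maps from writer addr
  writer optional, int32 -> int32: reader zip maps from writer zip
  writer required, int64 -> int64: reader seq maps from writer seq
  writer optional, int32 -> int32: reader quantity maps from writer quantity
  writer optional, int32 -> int32: reader version maps from writer version
  verified (writer side), unknown to reader
  writer optional, float32 -> float32: reader addr.score maps from writer addr.balance
  no writer field matches reader addr.blob
  writer required, bool -> bool: reader addr.active maps from writer addr.active
  writer required, int32 -> int32: reader addr.duration maps from writer addr.duration
  addr.signature (writer side), unknown to reader
  nothing fires on Device: forward is COMPATIBLE
migrating the Device value to v2:
  addr := null (not supplied -> null)
  zip := 5
  read fails at verified under R1 (no fill)
  => FAILS_AT (verified, R1)


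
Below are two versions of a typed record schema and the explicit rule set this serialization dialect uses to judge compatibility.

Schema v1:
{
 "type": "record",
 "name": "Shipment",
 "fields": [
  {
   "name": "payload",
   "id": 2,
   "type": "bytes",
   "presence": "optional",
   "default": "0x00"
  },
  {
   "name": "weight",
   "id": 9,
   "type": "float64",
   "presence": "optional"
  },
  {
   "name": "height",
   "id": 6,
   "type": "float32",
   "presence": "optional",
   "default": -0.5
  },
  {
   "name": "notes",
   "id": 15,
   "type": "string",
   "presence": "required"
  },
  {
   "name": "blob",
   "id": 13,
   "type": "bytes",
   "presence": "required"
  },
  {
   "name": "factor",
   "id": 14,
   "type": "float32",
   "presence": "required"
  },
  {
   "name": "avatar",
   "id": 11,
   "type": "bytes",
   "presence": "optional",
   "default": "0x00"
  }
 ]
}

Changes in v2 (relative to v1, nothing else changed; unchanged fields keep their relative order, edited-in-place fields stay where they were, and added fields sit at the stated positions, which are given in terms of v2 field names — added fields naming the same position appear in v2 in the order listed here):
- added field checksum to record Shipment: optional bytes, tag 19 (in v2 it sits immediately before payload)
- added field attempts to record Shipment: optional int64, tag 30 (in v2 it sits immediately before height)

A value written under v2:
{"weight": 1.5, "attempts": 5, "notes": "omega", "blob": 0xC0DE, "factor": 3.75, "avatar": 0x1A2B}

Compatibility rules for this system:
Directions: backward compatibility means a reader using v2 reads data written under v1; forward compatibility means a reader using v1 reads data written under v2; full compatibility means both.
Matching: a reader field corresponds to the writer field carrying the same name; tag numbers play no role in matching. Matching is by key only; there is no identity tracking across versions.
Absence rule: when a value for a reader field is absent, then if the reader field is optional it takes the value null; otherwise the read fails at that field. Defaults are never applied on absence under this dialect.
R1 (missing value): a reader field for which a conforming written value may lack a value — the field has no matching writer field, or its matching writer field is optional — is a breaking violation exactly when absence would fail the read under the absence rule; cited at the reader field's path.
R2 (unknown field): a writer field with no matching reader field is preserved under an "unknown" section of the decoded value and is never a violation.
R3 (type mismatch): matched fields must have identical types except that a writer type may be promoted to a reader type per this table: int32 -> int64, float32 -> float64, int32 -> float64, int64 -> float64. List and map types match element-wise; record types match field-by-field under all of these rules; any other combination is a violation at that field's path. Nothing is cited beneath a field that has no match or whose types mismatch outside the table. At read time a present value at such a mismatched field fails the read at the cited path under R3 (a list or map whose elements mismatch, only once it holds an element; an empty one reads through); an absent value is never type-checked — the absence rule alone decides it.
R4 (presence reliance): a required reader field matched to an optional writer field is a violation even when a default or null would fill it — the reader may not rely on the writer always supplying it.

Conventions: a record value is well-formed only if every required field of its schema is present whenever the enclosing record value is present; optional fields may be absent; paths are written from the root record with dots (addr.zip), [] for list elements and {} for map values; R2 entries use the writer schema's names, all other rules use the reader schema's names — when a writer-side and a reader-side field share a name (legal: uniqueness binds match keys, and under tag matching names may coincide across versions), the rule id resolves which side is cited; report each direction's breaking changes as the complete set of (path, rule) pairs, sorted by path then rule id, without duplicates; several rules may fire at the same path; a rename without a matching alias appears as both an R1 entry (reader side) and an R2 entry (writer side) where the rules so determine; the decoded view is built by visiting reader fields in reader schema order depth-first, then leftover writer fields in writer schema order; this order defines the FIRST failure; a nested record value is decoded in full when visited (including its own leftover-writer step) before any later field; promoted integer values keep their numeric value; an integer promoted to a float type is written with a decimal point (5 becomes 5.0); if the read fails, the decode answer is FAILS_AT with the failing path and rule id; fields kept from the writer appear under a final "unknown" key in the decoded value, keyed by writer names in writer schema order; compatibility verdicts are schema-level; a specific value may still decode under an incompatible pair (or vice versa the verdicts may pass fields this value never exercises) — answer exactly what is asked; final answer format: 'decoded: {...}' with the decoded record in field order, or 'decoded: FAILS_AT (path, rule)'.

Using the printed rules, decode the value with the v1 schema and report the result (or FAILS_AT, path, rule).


each type pair in Shipment: writer, then reader
decoding the Shipment value with the v1 reader:
  payload := null (not supplied -> null)
  weight := 1.5
  height := null (not supplied -> null)
  notes := "omega"
  blob := 0xC0DE
  factor := 3.75
  avatar := 0x1A2B
  writer attempts: kept under "unknown"
  => decoded: {"payload": null, "weight": 1.5, "height": null, "notes": "omega", "blob": 0xC0DE, "factor": 3.75, "avatar": 0x1A2B, "unknown": {"attempts": 5}}
the other Shipment changes do not affect what is asked:
  added field checksum to record Shipment: optional bytes, tag 19 (in v2 it sits immediately before payload) -> fires no rule on Shipment under this dialect and leaves the result unchanged

decoded: {"payload": null, "weight": 1.5, "height": null, "notes": "omega", "blob": 0xC0DE, "factor": 3.75, "avatar": 0x1A2B, "unknown": {"attempts": 5}}


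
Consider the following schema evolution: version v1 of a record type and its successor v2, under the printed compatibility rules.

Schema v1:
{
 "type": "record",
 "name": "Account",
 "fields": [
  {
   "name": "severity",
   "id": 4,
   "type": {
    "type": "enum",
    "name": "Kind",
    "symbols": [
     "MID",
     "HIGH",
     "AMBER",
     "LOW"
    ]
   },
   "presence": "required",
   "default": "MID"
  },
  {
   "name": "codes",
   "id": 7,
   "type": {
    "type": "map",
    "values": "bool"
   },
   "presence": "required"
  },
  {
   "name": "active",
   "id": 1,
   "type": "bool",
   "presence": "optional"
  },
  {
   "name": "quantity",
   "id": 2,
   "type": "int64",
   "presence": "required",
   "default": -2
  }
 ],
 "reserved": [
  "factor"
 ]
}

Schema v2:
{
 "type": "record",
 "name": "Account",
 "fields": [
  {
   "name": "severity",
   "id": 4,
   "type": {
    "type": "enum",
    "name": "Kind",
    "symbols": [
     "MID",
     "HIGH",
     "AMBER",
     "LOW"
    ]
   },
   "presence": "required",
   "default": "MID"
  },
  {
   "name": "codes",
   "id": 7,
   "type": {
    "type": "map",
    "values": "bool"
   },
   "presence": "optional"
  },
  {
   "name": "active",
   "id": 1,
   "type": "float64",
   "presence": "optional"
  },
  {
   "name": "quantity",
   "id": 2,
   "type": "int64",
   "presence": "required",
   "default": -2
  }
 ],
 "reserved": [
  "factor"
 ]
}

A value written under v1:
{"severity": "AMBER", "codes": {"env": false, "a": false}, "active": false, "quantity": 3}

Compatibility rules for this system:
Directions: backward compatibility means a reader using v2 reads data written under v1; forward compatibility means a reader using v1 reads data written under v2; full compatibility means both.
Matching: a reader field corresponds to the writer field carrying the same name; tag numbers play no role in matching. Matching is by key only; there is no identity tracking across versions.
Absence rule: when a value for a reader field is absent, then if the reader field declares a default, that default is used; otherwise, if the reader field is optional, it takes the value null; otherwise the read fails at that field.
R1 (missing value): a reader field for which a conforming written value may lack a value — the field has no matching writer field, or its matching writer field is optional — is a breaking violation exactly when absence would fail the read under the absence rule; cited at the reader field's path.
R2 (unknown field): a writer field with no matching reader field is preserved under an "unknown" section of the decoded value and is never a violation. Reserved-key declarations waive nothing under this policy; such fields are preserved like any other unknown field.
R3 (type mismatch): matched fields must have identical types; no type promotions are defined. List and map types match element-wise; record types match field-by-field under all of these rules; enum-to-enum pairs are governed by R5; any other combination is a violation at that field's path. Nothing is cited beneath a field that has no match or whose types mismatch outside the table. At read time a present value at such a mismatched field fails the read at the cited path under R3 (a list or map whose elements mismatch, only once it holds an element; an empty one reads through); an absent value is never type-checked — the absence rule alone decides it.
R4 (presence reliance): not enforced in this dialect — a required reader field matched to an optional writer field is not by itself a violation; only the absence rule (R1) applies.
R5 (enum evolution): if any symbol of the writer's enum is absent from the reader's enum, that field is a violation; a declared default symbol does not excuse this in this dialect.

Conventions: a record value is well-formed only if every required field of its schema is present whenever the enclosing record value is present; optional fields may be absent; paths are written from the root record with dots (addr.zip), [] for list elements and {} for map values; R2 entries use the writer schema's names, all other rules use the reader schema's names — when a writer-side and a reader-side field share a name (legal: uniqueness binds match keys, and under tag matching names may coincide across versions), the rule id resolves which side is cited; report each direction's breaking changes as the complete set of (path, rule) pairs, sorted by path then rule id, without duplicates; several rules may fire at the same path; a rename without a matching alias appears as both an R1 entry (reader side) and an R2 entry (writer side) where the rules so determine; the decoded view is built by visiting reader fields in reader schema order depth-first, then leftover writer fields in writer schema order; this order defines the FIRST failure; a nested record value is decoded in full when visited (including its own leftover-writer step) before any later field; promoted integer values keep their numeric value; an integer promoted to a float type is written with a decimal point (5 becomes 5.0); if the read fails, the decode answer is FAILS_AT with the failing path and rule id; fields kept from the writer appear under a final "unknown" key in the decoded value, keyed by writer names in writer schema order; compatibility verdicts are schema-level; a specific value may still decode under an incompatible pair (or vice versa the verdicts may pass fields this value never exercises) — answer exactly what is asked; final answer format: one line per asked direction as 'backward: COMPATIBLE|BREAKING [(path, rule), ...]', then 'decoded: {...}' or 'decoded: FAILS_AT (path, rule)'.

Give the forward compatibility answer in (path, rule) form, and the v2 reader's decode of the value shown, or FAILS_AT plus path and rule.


each type pair in Account: writer, then reader
forward on Account — v1 reading data written by v2:
  severity <- severity (Kind -> Kind, writer required)
  codes <- codes (map<string, bool> -> map<string, bool>, writer optional)
  active <- active (float64 -> bool, writer optional)
  quantity <- quantity (int64 -> int64, writer required)
  R3 fires at active
  R1 fires at codes
  => 2 violation(s): forward is BREAKING for Account
decode (reader v2):
  severity := "AMBER"
  codes := {"env": false, "a": false}
  read fails at active under R3
  => FAILS_AT (active, R3)

forward: BREAKING [(active, R3), (codes, R1)]; decoded: FAILS_AT (active, R3)


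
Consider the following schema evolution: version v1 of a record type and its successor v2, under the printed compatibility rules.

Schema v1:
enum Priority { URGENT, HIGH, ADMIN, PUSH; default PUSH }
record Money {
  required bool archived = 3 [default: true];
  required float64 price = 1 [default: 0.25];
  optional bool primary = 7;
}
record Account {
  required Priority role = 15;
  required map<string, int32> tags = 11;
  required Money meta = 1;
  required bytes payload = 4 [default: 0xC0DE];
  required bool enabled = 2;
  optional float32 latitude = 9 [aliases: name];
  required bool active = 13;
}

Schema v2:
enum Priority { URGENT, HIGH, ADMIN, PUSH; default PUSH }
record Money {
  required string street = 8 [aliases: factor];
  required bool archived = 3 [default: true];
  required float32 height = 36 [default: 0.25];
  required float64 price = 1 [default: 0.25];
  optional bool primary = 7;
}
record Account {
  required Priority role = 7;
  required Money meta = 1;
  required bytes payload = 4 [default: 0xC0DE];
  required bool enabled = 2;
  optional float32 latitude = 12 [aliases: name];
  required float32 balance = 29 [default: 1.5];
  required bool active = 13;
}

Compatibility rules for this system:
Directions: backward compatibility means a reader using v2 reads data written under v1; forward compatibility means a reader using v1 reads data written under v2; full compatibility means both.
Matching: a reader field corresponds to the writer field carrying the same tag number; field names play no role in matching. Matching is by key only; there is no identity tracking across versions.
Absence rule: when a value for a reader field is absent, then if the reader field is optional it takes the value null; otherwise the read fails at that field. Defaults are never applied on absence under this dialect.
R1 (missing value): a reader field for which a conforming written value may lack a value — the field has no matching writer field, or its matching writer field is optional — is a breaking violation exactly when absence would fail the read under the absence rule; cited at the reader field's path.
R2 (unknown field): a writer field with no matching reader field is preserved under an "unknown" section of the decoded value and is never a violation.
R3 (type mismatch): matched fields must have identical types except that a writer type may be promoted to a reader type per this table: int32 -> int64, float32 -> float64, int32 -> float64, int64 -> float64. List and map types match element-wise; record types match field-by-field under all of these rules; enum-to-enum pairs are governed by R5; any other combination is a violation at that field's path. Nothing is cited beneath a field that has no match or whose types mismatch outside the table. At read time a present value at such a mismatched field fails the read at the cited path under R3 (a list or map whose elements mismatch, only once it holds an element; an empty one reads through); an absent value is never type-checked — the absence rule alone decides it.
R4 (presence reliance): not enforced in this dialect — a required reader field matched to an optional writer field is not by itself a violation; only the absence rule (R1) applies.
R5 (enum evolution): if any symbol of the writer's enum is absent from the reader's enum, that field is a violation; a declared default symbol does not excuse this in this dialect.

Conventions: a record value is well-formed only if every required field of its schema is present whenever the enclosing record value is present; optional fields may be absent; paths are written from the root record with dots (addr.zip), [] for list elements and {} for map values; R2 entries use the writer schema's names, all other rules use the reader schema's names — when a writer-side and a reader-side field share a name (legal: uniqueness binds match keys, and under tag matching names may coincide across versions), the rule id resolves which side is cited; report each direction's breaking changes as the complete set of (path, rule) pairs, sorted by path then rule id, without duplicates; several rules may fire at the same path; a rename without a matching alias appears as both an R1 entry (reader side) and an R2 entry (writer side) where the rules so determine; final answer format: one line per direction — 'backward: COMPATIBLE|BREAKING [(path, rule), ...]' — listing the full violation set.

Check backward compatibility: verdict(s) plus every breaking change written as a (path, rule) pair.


the writer's type comes first in each Account pair
checking backward for Account: reader v2 against writer v1:
  role has no writer counterpart
  meta: paired with writer meta (Money -> Money; writer required)
  payload: paired with writer payload (bytes -> bytes; writer required)
  enabled: paired with writer enabled (bool -> bool; writer required)
  latitude has no writer counterpart
  balance has no writer counterpart
  active: paired with writer active (bool -> bool; writer required)
  writer role: unknown to reader
  writer tags: unknown to reader
  writer latitude: unknown to reader
  meta.street has no writer counterpart
  meta.archived: paired with writer meta.archived (bool -> bool; writer required)
  meta.height has no writer counterpart
  meta.price: paired with writer meta.price (float64 -> float64; writer required)
  meta.primary: paired with writer meta.primary (bool -> bool; writer optional)
  breaking: (balance, R1)
  breaking: (meta.height, R1)
  breaking: (meta.street, R1)
  breaking: (role, R1)
  backward on Account therefore BREAKING (4)
the other Account changes do not affect what is asked:
  field latitude in record Account: tag 9 changed to 12 -> no rule fires on it in Account's dialect; the asked verdict holds
  removed field tags from record Account -> its effect on Account is confined to the forward direction, not asked

backward: BREAKING [(balance, R1), (meta.height, R1), (meta.street, R1), (role, R1)]


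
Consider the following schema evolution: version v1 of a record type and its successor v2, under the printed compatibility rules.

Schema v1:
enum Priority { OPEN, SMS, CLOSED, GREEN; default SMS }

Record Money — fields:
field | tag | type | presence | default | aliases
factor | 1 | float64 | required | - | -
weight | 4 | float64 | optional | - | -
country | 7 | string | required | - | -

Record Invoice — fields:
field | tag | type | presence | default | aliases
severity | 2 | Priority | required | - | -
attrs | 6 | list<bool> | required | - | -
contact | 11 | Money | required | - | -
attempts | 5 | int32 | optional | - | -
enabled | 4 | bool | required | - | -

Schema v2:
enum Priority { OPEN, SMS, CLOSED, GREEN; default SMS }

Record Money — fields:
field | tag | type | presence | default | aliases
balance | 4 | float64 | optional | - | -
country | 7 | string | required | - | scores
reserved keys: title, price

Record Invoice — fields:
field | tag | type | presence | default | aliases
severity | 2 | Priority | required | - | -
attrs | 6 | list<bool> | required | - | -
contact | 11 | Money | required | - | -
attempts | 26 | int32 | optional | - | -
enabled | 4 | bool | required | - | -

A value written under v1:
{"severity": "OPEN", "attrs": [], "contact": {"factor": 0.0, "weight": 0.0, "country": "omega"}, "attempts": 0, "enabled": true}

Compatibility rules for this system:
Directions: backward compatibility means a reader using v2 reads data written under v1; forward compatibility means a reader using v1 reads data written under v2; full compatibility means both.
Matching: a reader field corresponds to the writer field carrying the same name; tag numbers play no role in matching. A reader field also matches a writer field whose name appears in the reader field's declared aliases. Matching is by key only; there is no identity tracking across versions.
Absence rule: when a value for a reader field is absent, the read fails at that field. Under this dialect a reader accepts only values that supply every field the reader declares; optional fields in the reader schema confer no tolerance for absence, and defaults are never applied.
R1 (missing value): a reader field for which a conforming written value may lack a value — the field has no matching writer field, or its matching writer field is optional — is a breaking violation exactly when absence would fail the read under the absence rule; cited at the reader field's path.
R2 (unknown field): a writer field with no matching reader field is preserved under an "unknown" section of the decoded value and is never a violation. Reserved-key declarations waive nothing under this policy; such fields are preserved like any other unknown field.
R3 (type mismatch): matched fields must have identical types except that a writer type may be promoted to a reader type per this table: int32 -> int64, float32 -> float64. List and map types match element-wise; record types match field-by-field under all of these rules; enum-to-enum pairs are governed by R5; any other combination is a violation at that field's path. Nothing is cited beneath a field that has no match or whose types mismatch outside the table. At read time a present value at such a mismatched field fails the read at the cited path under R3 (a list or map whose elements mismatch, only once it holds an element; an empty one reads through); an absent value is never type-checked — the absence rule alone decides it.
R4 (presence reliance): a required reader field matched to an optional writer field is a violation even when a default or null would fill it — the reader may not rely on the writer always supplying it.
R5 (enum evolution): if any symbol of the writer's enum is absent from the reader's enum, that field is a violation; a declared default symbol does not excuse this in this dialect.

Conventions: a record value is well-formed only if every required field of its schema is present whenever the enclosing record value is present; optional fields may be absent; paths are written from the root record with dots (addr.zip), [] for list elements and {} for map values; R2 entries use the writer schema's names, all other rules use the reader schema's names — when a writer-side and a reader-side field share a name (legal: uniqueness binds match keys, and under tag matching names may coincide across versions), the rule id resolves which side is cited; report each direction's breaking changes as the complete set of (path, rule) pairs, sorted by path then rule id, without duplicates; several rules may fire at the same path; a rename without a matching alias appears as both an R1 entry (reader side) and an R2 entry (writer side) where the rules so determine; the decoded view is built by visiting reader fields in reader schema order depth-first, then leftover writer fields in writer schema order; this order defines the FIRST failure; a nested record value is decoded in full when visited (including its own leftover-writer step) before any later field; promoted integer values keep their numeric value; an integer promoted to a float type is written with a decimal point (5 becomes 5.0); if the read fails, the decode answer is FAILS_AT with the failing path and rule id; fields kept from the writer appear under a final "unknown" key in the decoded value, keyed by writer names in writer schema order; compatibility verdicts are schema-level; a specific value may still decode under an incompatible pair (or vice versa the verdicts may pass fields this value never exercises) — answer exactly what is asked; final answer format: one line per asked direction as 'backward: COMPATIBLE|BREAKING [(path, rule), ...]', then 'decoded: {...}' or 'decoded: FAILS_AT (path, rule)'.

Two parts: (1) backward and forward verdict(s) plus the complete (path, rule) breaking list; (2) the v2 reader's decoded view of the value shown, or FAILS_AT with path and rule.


backward: BREAKING [(attempts, R1), (contact.balance, R1)]; forward: BREAKING [(attempts, R1), (contact.factor, R1), (contact.weight, R1)]; decoded: FAILS_AT (contact.balance, R1)

the writer's type comes first in each Invoice pair
backward on Invoice — v2 reading data written by v1:
  severity: paired with writer severity (Priority -> Priority; writer required)
  attrs: paired with writer attrs (list<bool> -> list<bool>; writer required)
  contact: paired with writer contact (Money -> Money; writer required)
  attempts: paired with writer attempts (int32 -> int32; writer optional)
  enabled: paired with writer enabled (bool -> bool; writer required)
  contact.balance: no writer match
  contact.country: paired with writer contact.country (string -> string; writer required)
  writer contact.factor: unknown to reader
  writer contact.weight: unknown to reader
  R1 fires at attempts
  R1 fires at contact.balance
  => backward: BREAKING (2)
forward on Invoice — v1 reading data written by v2:
  severity: paired with writer severity (Priority -> Priority; writer required)
  attrs: paired with writer attrs (list<bool> -> list<bool>; writer required)
  contact: paired with writer contact (Money -> Money; writer required)
  attempts: paired with writer attempts (int32 -> int32; writer optional)
  enabled: paired with writer enabled (bool -> bool; writer required)
  contact.factor: no writer match
  contact.weight: no writer match
  contact.country: paired with writer contact.country (string -> string; writer required)
  writer contact.balance: unknown to reader
  R1 fires at attempts
  R1 fires at contact.factor
  R1 fires at contact.weight
  => forward: BREAKING (3)
decode walk for Invoice under reader schema v2:
  severity := "OPEN"
  attrs := []
  read fails at contact.balance under R1 (no fill)
  => FAILS_AT (contact.balance, R1)


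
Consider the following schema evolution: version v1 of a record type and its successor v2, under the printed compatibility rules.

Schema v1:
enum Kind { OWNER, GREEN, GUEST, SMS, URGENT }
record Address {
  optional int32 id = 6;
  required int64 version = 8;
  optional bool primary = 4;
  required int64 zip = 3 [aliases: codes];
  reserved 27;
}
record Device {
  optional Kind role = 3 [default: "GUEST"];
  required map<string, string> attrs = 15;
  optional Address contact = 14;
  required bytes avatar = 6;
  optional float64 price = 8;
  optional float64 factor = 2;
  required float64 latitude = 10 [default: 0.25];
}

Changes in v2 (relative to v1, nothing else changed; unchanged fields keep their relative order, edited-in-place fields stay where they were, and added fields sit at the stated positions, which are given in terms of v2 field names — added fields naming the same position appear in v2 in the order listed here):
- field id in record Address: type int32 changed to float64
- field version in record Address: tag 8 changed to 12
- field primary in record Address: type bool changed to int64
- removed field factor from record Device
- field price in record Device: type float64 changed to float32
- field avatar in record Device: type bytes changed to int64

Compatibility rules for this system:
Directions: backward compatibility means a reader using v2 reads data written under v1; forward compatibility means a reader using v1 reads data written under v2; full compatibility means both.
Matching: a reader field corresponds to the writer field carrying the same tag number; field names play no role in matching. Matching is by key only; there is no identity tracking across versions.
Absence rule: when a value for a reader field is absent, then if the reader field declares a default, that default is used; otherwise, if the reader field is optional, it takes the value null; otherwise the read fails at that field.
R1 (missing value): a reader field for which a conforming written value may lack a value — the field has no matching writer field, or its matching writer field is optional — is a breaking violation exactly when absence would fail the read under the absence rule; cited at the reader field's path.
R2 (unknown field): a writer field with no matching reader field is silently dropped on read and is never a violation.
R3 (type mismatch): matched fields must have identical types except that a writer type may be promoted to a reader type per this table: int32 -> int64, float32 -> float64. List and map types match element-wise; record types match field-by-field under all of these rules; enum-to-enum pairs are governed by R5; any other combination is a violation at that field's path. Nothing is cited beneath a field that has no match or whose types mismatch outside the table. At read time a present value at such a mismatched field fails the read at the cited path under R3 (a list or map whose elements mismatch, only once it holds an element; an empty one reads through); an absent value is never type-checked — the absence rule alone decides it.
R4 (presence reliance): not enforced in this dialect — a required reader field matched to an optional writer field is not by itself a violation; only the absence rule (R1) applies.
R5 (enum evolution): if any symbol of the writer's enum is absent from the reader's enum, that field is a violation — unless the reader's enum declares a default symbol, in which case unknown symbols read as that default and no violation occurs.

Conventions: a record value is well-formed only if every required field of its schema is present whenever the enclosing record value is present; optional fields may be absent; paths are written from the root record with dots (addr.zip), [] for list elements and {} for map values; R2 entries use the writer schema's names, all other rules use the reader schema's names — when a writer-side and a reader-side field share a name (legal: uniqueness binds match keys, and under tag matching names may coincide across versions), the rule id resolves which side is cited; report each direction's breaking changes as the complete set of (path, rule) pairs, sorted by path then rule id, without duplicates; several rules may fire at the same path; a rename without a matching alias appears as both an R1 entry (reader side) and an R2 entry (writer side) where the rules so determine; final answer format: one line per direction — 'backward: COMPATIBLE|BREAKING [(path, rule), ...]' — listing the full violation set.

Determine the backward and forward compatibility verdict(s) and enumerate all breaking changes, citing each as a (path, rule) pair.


backward: BREAKING [(avatar, R3), (contact.id, R3), (contact.primary, R3), (contact.version, R1), (price, R3)]; forward: BREAKING [(avatar, R3), (contact.id, R3), (contact.primary, R3), (contact.version, R1)]

arrows below run writer -> reader for Device
backward pass over Device, reader schema v2, writer schema v1:
  role <- role (Kind -> Kind, writer optional)
  attrs <- attrs (map<string, string> -> map<string, string>, writer required)
  contact <- contact (Address -> Address, writer optional)
  avatar <- avatar (bytes -> int64, writer required)
  price <- price (float64 -> float32, writer optional)
  latitude <- latitude (float64 -> float64, writer required)
  writer field factor has no reader counterpart
  contact.id <- contact.id (int32 -> float64, writer optional)
  no writer field matches reader contact.version
  contact.primary <- contact.primary (bool -> int64, writer optional)
  contact.zip <- contact.zip (int64 -> int64, writer required)
  writer field contact.version has no reader counterpart
  breaking: (avatar, R3)
  breaking: (contact.id, R3)
  breaking: (contact.primary, R3)
  breaking: (contact.version, R1)
  breaking: (price, R3)
  => backward verdict for Device: BREAKING, 5 violation(s)
forward pass over Device, reader schema v1, writer schema v2:
  role <- role (Kind -> Kind, writer optional)
  attrs <- attrs (map<string, string> -> map<string, string>, writer required)
  contact <- contact (Address -> Address, writer optional)
  avatar <- avatar (int64 -> bytes, writer required)
  price <- price (float32 -> float64, writer optional)
  no writer field matches reader factor
  latitude <- latitude (float64 -> float64, writer required)
  contact.id <- contact.id (float64 -> int32, writer optional)
  no writer field matches reader contact.version
  contact.primary <- contact.primary (int64 -> bool, writer optional)
  contact.zip <- contact.zip (int64 -> int64, writer required)
  writer field contact.version has no reader counterpart
  breaking: (avatar, R3)
  breaking: (contact.id, R3)
  breaking: (contact.primary, R3)
  breaking: (contact.version, R1)
  => forward verdict for Device: BREAKING, 4 violation(s)
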